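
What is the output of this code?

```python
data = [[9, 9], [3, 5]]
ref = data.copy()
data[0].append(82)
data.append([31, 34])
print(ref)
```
[[9, 9, 82], [3, 5]]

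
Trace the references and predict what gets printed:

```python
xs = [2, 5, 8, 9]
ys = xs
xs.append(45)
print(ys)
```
[2, 5, 8, 9, 45]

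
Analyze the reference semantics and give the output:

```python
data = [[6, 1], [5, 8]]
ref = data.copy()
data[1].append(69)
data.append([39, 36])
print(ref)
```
[[6, 1], [5, 8, 69]]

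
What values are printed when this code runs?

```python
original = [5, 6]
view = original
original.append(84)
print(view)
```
[5, 6, 84]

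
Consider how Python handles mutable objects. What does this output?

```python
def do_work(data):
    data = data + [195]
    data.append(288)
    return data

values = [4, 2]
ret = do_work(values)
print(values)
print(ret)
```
[4, 2]
[4, 2, 195, 288]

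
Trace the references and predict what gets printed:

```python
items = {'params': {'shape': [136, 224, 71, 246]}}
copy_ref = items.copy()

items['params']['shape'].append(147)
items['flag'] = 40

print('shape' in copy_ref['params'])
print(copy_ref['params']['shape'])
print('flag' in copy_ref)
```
True
[136, 224, 71, 246, 147]
False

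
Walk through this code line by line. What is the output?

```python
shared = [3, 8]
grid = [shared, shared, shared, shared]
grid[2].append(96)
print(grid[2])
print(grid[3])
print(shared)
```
[3, 8, 96]
[3, 8, 96]
[3, 8, 96]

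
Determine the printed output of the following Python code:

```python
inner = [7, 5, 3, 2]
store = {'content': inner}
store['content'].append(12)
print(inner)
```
[7, 5, 3, 2, 12]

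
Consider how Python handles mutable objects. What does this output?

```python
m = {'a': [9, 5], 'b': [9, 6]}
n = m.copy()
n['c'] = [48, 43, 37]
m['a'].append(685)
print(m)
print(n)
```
{'a': [9, 5, 685], 'b': [9, 6]}
{'a': [9, 5, 685], 'b': [9, 6], 'c': [48, 43, 37]}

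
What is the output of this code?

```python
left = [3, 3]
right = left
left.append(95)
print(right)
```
[3, 3, 95]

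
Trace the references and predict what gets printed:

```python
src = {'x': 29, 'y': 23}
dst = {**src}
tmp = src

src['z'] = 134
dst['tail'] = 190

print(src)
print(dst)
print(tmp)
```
{'x': 29, 'y': 23, 'z': 134}
{'x': 29, 'y': 23, 'tail': 190}
{'x': 29, 'y': 23, 'z': 134}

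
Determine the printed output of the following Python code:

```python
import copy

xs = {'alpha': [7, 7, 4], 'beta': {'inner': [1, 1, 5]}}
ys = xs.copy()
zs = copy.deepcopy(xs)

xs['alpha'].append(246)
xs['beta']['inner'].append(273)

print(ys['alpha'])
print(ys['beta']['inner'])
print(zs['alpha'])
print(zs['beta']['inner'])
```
[7, 7, 4, 246]
[1, 1, 5, 273]
[7, 7, 4]
[1, 1, 5]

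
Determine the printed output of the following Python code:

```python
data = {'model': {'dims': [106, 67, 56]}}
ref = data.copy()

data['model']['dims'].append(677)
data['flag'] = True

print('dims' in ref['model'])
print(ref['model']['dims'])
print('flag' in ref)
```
True
[106, 67, 56, 677]
False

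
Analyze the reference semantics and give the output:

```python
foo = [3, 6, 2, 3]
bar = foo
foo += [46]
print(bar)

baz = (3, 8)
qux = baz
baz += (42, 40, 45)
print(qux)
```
[3, 6, 2, 3, 46]
(3, 8)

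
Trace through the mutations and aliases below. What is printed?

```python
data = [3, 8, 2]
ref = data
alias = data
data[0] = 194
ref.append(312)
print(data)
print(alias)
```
[194, 8, 2, 312]
[194, 8, 2, 312]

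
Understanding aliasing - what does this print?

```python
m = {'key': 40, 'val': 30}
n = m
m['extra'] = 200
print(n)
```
{'key': 40, 'val': 30, 'extra': 200}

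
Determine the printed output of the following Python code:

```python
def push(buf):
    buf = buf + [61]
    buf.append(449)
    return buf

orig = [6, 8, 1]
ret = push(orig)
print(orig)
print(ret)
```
[6, 8, 1]
[6, 8, 1, 61, 449]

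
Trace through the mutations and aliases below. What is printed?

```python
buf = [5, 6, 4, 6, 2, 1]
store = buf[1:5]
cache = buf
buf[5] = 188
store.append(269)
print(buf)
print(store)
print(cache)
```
[5, 6, 4, 6, 2, 188]
[6, 4, 6, 2, 269]
[5, 6, 4, 6, 2, 188]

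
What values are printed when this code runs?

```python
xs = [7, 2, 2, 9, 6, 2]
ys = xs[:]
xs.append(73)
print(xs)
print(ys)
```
[7, 2, 2, 9, 6, 2, 73]
[7, 2, 2, 9, 6, 2]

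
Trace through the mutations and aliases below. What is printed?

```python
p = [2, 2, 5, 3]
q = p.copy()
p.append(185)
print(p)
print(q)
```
[2, 2, 5, 3, 185]
[2, 2, 5, 3]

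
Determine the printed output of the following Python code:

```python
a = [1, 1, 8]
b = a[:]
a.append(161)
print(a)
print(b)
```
[1, 1, 8, 161]
[1, 1, 8]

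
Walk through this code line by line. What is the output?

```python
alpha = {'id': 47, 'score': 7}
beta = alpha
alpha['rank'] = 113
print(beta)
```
{'id': 47, 'score': 7, 'rank': 113}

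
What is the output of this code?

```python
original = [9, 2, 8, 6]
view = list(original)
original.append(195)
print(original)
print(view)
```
[9, 2, 8, 6, 195]
[9, 2, 8, 6]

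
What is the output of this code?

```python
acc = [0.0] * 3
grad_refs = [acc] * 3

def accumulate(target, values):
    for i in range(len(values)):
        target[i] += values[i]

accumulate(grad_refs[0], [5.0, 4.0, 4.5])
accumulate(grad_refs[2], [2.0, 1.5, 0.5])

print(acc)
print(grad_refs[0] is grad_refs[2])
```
[7.0, 5.5, 5.0]
True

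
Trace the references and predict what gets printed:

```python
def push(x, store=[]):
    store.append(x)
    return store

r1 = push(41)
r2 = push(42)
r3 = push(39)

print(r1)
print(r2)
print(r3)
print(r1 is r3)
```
[41, 42, 39]
[41, 42, 39]
[41, 42, 39]
True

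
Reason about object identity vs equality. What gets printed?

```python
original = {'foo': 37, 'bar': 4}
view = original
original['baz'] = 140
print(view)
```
{'foo': 37, 'bar': 4, 'baz': 140}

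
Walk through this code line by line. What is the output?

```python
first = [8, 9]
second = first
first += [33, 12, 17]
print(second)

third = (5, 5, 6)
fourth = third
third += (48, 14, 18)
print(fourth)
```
[8, 9, 33, 12, 17]
(5, 5, 6)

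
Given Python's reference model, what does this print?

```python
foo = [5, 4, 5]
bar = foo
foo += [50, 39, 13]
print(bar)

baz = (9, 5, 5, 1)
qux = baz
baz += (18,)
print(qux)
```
[5, 4, 5, 50, 39, 13]
(9, 5, 5, 1)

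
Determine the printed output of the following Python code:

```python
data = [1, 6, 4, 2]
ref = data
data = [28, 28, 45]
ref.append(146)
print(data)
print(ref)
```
[28, 28, 45]
[1, 6, 4, 2, 146]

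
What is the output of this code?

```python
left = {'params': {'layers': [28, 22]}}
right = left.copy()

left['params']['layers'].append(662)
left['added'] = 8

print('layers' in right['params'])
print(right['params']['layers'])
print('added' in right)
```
True
[28, 22, 662]
False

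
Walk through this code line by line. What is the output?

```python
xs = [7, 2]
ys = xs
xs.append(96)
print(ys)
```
[7, 2, 96]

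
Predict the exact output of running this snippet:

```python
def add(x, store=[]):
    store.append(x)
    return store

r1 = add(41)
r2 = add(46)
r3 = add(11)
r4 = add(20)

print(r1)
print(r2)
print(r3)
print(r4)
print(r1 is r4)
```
[41, 46, 11, 20]
[41, 46, 11, 20]
[41, 46, 11, 20]
[41, 46, 11, 20]
True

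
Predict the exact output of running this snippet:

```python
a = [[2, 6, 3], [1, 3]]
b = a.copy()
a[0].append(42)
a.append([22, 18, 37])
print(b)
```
[[2, 6, 3, 42], [1, 3]]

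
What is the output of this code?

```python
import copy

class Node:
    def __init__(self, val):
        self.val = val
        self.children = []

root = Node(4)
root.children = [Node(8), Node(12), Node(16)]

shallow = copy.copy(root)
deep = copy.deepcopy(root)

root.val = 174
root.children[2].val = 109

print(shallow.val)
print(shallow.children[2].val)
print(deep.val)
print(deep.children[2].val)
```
4
109
4
16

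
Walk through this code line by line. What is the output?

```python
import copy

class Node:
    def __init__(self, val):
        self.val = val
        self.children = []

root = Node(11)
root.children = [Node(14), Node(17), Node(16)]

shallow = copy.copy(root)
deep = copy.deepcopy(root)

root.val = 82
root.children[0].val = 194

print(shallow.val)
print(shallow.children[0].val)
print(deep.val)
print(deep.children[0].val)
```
11
194
11
14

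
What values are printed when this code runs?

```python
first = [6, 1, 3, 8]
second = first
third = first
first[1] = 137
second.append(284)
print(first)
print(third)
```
[6, 137, 3, 8, 284]
[6, 137, 3, 8, 284]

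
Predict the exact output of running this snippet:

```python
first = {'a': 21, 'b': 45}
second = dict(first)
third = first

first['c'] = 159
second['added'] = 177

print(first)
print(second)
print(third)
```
{'a': 21, 'b': 45, 'c': 159}
{'a': 21, 'b': 45, 'added': 177}
{'a': 21, 'b': 45, 'c': 159}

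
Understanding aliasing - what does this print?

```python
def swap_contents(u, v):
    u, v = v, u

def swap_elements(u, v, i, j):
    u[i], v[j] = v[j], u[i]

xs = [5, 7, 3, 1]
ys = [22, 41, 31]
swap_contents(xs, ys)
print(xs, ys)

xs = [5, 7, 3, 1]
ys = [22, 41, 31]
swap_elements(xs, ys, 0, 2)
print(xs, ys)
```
[5, 7, 3, 1] [22, 41, 31]
[31, 7, 3, 1] [22, 41, 5]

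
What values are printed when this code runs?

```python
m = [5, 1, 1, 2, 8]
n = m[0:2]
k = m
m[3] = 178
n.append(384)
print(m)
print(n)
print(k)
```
[5, 1, 1, 178, 8]
[5, 1, 384]
[5, 1, 1, 178, 8]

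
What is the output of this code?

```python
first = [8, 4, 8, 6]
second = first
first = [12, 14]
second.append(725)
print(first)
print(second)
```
[12, 14]
[8, 4, 8, 6, 725]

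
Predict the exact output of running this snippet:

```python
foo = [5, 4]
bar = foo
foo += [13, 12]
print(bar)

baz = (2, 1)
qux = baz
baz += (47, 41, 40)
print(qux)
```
[5, 4, 13, 12]
(2, 1)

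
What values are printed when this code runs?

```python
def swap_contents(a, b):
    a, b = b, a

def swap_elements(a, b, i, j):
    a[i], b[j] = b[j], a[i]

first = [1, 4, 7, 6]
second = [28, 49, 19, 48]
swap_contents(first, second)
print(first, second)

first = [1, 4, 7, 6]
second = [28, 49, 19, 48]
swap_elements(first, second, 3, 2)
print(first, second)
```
[1, 4, 7, 6] [28, 49, 19, 48]
[1, 4, 7, 19] [28, 49, 6, 48]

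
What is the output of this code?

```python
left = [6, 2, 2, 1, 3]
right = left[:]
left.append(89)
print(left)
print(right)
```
[6, 2, 2, 1, 3, 89]
[6, 2, 2, 1, 3]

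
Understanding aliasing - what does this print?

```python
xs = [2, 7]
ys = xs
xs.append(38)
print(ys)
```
[2, 7, 38]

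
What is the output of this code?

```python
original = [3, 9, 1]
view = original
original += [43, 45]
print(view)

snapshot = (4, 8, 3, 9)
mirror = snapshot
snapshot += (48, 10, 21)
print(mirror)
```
[3, 9, 1, 43, 45]
(4, 8, 3, 9)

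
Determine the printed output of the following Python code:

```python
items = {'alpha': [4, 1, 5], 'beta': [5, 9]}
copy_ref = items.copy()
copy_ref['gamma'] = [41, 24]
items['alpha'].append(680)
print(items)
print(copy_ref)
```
{'alpha': [4, 1, 5, 680], 'beta': [5, 9]}
{'alpha': [4, 1, 5, 680], 'beta': [5, 9], 'gamma': [41, 24]}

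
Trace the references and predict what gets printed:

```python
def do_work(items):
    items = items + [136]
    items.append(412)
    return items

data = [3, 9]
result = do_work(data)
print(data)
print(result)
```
[3, 9]
[3, 9, 136, 412]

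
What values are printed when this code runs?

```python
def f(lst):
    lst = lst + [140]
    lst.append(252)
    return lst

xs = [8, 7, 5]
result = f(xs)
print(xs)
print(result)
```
[8, 7, 5]
[8, 7, 5, 140, 252]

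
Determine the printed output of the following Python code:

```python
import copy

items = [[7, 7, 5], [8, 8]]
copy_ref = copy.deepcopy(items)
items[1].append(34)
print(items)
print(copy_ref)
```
[[7, 7, 5], [8, 8, 34]]
[[7, 7, 5], [8, 8]]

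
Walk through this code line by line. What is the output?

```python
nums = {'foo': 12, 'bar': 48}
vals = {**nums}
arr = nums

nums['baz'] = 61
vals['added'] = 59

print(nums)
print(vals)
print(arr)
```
{'foo': 12, 'bar': 48, 'baz': 61}
{'foo': 12, 'bar': 48, 'added': 59}
{'foo': 12, 'bar': 48, 'baz': 61}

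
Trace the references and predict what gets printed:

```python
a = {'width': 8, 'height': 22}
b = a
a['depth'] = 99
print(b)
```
{'width': 8, 'height': 22, 'depth': 99}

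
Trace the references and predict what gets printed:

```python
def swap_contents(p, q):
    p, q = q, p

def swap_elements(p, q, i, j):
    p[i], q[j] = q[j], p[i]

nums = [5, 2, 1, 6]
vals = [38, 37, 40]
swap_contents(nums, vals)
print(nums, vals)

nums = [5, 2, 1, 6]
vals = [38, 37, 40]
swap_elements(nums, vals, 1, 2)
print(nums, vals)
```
[5, 2, 1, 6] [38, 37, 40]
[5, 40, 1, 6] [38, 37, 2]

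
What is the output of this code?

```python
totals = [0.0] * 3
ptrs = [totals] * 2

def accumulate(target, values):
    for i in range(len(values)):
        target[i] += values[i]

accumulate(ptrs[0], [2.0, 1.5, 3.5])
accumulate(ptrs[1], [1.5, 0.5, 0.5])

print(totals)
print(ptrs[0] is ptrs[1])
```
[3.5, 2.0, 4.0]
True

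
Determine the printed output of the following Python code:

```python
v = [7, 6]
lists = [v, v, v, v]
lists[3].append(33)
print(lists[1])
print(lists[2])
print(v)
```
[7, 6, 33]
[7, 6, 33]
[7, 6, 33]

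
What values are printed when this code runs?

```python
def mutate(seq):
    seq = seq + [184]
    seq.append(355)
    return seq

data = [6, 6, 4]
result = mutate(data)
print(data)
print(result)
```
[6, 6, 4]
[6, 6, 4, 184, 355]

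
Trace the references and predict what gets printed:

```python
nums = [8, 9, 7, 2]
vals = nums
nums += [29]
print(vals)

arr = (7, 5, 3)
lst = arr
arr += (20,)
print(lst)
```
[8, 9, 7, 2, 29]
(7, 5, 3)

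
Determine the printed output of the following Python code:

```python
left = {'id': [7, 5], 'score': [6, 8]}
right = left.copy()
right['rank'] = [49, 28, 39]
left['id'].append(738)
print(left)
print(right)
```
{'id': [7, 5, 738], 'score': [6, 8]}
{'id': [7, 5, 738], 'score': [6, 8], 'rank': [49, 28, 39]}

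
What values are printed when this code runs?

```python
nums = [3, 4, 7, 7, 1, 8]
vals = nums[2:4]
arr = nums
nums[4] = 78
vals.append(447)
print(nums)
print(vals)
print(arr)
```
[3, 4, 7, 7, 78, 8]
[7, 7, 447]
[3, 4, 7, 7, 78, 8]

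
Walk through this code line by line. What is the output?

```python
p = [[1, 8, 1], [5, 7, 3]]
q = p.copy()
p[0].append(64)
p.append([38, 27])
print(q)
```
[[1, 8, 1, 64], [5, 7, 3]]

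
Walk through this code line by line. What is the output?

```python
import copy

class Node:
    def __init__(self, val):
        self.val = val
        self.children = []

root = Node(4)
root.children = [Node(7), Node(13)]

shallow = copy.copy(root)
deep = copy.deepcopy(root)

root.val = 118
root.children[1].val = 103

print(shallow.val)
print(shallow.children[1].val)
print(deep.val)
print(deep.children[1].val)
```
4
103
4
13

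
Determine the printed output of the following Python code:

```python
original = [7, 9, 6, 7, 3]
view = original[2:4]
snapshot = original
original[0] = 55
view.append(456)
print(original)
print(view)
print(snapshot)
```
[55, 9, 6, 7, 3]
[6, 7, 456]
[55, 9, 6, 7, 3]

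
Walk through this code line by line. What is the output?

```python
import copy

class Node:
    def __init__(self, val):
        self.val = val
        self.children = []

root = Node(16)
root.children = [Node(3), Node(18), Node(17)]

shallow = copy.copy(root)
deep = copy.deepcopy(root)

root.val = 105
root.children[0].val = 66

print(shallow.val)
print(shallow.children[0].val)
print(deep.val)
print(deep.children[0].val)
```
16
66
16
3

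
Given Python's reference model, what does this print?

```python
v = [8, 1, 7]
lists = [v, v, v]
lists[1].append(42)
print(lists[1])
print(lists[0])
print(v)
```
[8, 1, 7, 42]
[8, 1, 7, 42]
[8, 1, 7, 42]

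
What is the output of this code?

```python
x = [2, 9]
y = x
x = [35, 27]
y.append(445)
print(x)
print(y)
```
[35, 27]
[2, 9, 445]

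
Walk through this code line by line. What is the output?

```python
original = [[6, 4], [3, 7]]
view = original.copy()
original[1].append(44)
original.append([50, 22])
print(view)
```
[[6, 4], [3, 7, 44]]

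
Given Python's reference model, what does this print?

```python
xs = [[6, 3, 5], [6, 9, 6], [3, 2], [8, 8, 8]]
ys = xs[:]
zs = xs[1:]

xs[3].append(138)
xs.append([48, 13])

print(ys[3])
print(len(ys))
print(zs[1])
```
[8, 8, 8, 138]
4
[3, 2]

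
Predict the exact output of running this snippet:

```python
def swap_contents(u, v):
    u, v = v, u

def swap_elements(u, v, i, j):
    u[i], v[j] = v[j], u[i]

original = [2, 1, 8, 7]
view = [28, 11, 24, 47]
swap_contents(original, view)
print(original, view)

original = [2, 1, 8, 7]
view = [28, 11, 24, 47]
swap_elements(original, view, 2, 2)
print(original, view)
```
[2, 1, 8, 7] [28, 11, 24, 47]
[2, 1, 24, 7] [28, 11, 8, 47]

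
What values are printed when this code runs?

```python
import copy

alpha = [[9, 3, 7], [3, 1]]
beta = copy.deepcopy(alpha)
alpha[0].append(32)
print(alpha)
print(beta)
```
[[9, 3, 7, 32], [3, 1]]
[[9, 3, 7], [3, 1]]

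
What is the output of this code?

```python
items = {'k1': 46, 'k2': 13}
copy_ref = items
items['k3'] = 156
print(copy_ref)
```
{'k1': 46, 'k2': 13, 'k3': 156}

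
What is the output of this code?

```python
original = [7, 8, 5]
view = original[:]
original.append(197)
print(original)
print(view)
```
[7, 8, 5, 197]
[7, 8, 5]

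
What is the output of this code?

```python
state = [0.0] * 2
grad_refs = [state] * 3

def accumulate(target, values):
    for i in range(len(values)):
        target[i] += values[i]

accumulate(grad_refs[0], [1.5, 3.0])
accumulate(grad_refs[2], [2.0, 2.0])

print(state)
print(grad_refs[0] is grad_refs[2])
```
[3.5, 5.0]
True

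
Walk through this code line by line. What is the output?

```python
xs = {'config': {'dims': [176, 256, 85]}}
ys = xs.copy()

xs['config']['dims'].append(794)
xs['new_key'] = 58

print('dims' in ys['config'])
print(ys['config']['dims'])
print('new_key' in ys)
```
True
[176, 256, 85, 794]
False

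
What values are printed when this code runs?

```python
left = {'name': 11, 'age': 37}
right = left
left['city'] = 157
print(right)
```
{'name': 11, 'age': 37, 'city': 157}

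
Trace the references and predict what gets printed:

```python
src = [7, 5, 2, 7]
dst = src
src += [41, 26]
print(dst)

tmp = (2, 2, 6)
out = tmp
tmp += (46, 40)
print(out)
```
[7, 5, 2, 7, 41, 26]
(2, 2, 6)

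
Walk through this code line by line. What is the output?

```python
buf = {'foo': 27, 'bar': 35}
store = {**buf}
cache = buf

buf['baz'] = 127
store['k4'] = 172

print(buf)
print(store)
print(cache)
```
{'foo': 27, 'bar': 35, 'baz': 127}
{'foo': 27, 'bar': 35, 'k4': 172}
{'foo': 27, 'bar': 35, 'baz': 127}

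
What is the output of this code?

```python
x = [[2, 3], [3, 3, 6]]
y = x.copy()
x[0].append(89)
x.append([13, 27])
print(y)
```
[[2, 3, 89], [3, 3, 6]]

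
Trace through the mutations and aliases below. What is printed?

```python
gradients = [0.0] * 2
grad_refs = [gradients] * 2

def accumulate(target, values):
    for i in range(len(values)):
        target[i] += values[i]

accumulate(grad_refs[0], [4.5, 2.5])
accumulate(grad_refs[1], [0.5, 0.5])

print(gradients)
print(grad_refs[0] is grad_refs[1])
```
[5.0, 3.0]
True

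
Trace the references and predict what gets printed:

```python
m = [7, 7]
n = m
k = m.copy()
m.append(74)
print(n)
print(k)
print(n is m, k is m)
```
[7, 7, 74]
[7, 7]
True False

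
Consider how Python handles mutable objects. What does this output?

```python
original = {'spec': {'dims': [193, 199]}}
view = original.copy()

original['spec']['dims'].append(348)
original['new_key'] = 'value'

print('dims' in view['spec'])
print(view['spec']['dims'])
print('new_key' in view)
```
True
[193, 199, 348]
False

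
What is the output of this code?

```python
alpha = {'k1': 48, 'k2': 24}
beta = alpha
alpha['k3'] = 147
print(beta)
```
{'k1': 48, 'k2': 24, 'k3': 147}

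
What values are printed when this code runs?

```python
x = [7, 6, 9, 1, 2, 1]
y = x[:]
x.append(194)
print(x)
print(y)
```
[7, 6, 9, 1, 2, 1, 194]
[7, 6, 9, 1, 2, 1]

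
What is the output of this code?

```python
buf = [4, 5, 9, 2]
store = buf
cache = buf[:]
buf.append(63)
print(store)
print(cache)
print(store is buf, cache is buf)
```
[4, 5, 9, 2, 63]
[4, 5, 9, 2]
True False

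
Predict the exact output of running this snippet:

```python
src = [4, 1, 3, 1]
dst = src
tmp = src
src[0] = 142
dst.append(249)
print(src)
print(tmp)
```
[142, 1, 3, 1, 249]
[142, 1, 3, 1, 249]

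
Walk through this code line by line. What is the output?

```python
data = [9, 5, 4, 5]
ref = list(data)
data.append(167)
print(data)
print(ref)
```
[9, 5, 4, 5, 167]
[9, 5, 4, 5]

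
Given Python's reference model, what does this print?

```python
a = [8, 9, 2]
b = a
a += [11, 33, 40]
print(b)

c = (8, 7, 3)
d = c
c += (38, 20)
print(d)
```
[8, 9, 2, 11, 33, 40]
(8, 7, 3)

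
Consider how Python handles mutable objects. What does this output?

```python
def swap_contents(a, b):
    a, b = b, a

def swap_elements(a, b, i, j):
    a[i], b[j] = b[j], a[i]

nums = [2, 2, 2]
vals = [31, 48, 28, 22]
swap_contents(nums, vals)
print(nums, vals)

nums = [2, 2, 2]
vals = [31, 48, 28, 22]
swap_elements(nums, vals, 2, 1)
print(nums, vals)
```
[2, 2, 2] [31, 48, 28, 22]
[2, 2, 48] [31, 2, 28, 22]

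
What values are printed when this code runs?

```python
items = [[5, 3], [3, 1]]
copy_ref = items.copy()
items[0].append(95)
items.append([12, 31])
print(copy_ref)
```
[[5, 3, 95], [3, 1]]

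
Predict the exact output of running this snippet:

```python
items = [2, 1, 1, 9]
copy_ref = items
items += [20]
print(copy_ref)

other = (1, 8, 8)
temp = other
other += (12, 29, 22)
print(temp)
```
[2, 1, 1, 9, 20]
(1, 8, 8)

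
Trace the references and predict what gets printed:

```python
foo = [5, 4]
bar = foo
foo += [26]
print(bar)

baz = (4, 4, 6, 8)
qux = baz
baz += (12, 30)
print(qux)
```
[5, 4, 26]
(4, 4, 6, 8)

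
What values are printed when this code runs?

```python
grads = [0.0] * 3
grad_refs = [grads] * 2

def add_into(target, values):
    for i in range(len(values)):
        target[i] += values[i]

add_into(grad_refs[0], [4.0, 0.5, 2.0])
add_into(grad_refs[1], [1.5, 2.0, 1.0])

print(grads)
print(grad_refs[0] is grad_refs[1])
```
[5.5, 2.5, 3.0]
True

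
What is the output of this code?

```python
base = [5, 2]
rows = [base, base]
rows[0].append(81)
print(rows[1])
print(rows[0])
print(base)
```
[5, 2, 81]
[5, 2, 81]
[5, 2, 81]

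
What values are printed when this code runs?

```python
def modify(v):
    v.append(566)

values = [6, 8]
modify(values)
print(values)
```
[6, 8, 566]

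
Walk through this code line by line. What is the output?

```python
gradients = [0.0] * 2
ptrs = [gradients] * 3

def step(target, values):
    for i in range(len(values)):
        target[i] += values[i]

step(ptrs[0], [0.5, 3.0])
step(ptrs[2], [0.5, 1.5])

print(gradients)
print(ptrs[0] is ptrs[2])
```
[1.0, 4.5]
True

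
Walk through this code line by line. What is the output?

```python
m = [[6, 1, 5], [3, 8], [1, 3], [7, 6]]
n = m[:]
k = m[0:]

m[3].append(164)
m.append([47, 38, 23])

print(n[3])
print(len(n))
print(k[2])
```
[7, 6, 164]
4
[1, 3]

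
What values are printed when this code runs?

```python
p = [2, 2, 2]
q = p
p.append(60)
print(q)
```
[2, 2, 2, 60]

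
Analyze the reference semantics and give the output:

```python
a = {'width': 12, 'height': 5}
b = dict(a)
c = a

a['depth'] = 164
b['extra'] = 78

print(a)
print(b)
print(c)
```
{'width': 12, 'height': 5, 'depth': 164}
{'width': 12, 'height': 5, 'extra': 78}
{'width': 12, 'height': 5, 'depth': 164}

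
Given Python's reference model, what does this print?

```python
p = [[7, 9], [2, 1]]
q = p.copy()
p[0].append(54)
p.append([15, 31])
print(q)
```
[[7, 9, 54], [2, 1]]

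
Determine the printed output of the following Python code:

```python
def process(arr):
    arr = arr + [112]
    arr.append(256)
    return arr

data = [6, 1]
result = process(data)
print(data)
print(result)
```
[6, 1]
[6, 1, 112, 256]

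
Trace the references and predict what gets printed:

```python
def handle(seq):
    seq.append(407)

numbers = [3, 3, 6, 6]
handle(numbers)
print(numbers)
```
[3, 3, 6, 6, 407]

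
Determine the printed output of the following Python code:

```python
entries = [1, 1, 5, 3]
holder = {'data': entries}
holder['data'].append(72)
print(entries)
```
[1, 1, 5, 3, 72]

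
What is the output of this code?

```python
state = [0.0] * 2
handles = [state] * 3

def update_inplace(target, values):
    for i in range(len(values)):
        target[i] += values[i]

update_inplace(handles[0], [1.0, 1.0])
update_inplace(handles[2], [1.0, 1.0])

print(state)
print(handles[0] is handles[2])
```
[2.0, 2.0]
True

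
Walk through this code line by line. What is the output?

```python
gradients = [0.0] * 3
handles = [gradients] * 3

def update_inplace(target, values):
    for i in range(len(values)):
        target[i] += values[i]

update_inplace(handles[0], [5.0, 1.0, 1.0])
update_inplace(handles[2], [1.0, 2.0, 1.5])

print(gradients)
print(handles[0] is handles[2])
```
[6.0, 3.0, 2.5]
True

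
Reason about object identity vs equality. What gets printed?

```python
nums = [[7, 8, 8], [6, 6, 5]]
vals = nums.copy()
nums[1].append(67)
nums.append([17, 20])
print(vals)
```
[[7, 8, 8], [6, 6, 5, 67]]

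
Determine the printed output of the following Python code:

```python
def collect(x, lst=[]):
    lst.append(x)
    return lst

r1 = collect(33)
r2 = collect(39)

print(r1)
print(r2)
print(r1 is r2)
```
[33, 39]
[33, 39]
True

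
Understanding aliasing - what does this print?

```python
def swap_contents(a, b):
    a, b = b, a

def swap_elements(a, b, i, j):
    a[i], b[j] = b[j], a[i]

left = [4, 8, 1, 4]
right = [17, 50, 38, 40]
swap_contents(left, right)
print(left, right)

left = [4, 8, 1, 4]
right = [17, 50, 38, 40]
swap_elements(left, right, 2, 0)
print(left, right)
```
[4, 8, 1, 4] [17, 50, 38, 40]
[4, 8, 17, 4] [1, 50, 38, 40]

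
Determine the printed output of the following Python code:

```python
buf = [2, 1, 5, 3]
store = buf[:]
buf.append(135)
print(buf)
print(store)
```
[2, 1, 5, 3, 135]
[2, 1, 5, 3]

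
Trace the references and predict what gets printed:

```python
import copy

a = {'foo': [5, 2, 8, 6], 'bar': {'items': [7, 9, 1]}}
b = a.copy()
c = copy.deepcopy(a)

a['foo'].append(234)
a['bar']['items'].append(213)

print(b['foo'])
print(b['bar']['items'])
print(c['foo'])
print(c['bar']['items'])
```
[5, 2, 8, 6, 234]
[7, 9, 1, 213]
[5, 2, 8, 6]
[7, 9, 1]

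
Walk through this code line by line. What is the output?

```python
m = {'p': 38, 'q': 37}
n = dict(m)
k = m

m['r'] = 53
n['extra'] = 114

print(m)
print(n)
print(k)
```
{'p': 38, 'q': 37, 'r': 53}
{'p': 38, 'q': 37, 'extra': 114}
{'p': 38, 'q': 37, 'r': 53}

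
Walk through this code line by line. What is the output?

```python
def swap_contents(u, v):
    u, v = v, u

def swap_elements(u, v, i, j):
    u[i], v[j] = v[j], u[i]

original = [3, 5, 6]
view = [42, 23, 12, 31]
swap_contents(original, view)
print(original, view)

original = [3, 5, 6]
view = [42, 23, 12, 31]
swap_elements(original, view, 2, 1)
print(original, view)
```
[3, 5, 6] [42, 23, 12, 31]
[3, 5, 23] [42, 6, 12, 31]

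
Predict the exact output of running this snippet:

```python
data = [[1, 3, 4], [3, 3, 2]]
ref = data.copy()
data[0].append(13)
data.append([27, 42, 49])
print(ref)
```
[[1, 3, 4, 13], [3, 3, 2]]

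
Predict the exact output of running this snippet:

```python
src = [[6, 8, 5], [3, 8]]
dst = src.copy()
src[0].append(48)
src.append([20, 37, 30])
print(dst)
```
[[6, 8, 5, 48], [3, 8]]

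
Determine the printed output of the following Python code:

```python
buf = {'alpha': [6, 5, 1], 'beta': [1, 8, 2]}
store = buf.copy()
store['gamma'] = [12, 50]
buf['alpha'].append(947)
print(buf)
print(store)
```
{'alpha': [6, 5, 1, 947], 'beta': [1, 8, 2]}
{'alpha': [6, 5, 1, 947], 'beta': [1, 8, 2], 'gamma': [12, 50]}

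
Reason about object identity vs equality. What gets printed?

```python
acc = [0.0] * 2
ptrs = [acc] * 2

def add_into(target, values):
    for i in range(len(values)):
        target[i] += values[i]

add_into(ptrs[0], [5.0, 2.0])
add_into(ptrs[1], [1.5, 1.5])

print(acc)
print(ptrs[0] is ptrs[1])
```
[6.5, 3.5]
True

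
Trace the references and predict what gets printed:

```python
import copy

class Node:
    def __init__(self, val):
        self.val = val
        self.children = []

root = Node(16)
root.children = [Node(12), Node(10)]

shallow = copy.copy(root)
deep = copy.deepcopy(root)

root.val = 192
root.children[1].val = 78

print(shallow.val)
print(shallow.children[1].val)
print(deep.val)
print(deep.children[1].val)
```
16
78
16
10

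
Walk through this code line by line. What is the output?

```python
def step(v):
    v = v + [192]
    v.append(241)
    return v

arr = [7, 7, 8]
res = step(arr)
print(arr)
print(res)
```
[7, 7, 8]
[7, 7, 8, 192, 241]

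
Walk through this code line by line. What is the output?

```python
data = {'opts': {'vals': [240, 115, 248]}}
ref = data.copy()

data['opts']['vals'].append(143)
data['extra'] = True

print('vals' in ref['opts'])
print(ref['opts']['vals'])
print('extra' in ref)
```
True
[240, 115, 248, 143]
False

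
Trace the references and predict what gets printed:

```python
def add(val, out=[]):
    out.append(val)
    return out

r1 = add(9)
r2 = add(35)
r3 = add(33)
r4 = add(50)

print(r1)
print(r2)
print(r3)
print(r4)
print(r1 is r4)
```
[9, 35, 33, 50]
[9, 35, 33, 50]
[9, 35, 33, 50]
[9, 35, 33, 50]
True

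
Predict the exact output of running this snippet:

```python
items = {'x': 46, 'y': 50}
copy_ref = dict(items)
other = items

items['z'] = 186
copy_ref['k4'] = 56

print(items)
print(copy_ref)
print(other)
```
{'x': 46, 'y': 50, 'z': 186}
{'x': 46, 'y': 50, 'k4': 56}
{'x': 46, 'y': 50, 'z': 186}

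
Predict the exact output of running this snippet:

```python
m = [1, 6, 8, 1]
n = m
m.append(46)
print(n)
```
[1, 6, 8, 1, 46]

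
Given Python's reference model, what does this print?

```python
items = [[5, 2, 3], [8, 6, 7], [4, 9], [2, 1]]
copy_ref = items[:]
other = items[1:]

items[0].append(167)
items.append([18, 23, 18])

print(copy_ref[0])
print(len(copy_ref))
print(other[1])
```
[5, 2, 3, 167]
4
[4, 9]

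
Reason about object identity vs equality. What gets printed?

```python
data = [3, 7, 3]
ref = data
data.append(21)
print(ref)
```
[3, 7, 3, 21]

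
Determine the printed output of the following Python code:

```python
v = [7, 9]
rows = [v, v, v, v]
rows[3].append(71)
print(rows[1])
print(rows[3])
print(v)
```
[7, 9, 71]
[7, 9, 71]
[7, 9, 71]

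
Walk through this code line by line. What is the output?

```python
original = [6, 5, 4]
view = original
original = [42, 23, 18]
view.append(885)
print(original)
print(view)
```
[42, 23, 18]
[6, 5, 4, 885]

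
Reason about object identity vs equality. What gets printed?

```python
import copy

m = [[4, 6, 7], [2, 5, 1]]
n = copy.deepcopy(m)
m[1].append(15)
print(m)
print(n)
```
[[4, 6, 7], [2, 5, 1, 15]]
[[4, 6, 7], [2, 5, 1]]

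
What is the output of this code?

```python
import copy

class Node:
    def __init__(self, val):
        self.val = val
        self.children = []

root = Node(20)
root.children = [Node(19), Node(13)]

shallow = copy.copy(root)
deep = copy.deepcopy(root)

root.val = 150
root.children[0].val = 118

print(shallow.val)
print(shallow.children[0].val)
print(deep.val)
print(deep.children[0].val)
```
20
118
20
19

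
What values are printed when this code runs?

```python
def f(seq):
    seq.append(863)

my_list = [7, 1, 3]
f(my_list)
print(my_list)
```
[7, 1, 3, 863]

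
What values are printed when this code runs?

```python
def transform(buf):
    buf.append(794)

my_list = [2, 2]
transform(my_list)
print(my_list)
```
[2, 2, 794]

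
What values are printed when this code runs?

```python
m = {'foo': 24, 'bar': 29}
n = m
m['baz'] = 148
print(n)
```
{'foo': 24, 'bar': 29, 'baz': 148}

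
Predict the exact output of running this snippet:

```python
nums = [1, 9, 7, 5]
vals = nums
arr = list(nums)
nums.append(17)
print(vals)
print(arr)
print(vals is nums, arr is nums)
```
[1, 9, 7, 5, 17]
[1, 9, 7, 5]
True False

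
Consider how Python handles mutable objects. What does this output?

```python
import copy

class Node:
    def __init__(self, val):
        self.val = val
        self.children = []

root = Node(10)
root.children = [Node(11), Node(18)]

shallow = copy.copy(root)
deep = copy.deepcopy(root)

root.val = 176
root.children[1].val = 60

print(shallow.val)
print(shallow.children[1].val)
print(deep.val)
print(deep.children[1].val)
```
10
60
10
18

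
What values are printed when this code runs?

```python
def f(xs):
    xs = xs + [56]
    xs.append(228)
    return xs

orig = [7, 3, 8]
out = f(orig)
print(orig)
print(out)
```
[7, 3, 8]
[7, 3, 8, 56, 228]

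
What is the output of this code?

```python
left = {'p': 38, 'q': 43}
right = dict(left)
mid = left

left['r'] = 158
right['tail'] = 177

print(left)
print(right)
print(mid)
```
{'p': 38, 'q': 43, 'r': 158}
{'p': 38, 'q': 43, 'tail': 177}
{'p': 38, 'q': 43, 'r': 158}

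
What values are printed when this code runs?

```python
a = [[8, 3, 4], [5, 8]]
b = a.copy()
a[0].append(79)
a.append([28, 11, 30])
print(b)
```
[[8, 3, 4, 79], [5, 8]]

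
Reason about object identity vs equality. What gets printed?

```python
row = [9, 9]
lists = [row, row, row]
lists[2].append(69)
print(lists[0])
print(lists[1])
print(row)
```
[9, 9, 69]
[9, 9, 69]
[9, 9, 69]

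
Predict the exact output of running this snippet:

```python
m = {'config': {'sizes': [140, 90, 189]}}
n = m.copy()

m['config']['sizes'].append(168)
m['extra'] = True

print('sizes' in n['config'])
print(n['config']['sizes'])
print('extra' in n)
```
True
[140, 90, 189, 168]
False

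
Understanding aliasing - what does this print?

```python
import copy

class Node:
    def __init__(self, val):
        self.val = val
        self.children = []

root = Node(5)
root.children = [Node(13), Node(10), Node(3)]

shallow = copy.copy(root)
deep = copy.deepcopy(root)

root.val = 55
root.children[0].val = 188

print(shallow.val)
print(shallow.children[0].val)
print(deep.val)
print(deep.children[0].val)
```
5
188
5
13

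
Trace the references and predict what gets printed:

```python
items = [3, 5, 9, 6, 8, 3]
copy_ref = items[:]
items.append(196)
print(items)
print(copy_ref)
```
[3, 5, 9, 6, 8, 3, 196]
[3, 5, 9, 6, 8, 3]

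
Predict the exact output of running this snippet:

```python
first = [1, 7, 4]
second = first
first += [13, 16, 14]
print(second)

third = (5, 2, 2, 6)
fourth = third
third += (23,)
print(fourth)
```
[1, 7, 4, 13, 16, 14]
(5, 2, 2, 6)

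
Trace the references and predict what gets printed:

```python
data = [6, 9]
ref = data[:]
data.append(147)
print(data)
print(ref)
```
[6, 9, 147]
[6, 9]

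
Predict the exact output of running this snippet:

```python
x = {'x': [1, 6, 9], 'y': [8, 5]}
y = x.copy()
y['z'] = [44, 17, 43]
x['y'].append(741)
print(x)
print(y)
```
{'x': [1, 6, 9], 'y': [8, 5, 741]}
{'x': [1, 6, 9], 'y': [8, 5, 741], 'z': [44, 17, 43]}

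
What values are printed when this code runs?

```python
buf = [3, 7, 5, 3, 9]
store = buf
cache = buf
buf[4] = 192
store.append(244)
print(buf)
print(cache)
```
[3, 7, 5, 3, 192, 244]
[3, 7, 5, 3, 192, 244]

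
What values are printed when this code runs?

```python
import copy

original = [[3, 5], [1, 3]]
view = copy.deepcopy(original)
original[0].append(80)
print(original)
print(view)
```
[[3, 5, 80], [1, 3]]
[[3, 5], [1, 3]]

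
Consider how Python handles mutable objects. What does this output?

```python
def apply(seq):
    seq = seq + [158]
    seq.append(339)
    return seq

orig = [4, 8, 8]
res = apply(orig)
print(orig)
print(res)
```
[4, 8, 8]
[4, 8, 8, 158, 339]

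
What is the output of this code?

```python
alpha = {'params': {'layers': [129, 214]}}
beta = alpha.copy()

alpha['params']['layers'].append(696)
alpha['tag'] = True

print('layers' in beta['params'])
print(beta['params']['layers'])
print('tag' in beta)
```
True
[129, 214, 696]
False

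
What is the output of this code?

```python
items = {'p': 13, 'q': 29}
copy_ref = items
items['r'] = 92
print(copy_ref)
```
{'p': 13, 'q': 29, 'r': 92}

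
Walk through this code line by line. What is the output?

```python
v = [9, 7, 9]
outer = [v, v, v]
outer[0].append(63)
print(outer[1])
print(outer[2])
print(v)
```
[9, 7, 9, 63]
[9, 7, 9, 63]
[9, 7, 9, 63]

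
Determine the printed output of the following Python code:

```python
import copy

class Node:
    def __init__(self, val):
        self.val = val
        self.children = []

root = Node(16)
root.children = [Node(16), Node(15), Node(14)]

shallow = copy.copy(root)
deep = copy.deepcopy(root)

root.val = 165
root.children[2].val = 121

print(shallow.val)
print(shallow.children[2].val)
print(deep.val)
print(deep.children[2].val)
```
16
121
16
14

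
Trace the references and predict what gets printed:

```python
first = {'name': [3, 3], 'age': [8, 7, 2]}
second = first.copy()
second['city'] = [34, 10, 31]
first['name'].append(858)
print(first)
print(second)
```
{'name': [3, 3, 858], 'age': [8, 7, 2]}
{'name': [3, 3, 858], 'age': [8, 7, 2], 'city': [34, 10, 31]}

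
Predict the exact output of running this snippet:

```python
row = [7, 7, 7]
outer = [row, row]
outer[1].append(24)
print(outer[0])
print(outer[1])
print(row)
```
[7, 7, 7, 24]
[7, 7, 7, 24]
[7, 7, 7, 24]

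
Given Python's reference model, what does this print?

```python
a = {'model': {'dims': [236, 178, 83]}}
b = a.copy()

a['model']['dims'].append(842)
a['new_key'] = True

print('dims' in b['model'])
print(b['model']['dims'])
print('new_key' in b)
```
True
[236, 178, 83, 842]
False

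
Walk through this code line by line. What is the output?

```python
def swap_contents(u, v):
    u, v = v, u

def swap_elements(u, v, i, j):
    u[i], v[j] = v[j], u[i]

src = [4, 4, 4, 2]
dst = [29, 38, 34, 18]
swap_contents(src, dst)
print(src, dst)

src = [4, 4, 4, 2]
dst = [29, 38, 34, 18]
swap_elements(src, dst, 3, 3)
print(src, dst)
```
[4, 4, 4, 2] [29, 38, 34, 18]
[4, 4, 4, 18] [29, 38, 34, 2]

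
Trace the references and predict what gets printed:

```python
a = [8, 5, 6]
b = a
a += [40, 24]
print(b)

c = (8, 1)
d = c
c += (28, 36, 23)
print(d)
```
[8, 5, 6, 40, 24]
(8, 1)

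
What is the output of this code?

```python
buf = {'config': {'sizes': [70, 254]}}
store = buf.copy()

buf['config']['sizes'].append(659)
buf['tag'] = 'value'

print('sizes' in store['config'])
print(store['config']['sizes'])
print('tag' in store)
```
True
[70, 254, 659]
False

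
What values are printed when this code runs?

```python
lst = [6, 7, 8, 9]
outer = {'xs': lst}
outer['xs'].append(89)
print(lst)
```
[6, 7, 8, 9, 89]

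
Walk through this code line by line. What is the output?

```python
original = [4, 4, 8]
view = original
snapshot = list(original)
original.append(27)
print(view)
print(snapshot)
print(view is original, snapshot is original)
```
[4, 4, 8, 27]
[4, 4, 8]
True False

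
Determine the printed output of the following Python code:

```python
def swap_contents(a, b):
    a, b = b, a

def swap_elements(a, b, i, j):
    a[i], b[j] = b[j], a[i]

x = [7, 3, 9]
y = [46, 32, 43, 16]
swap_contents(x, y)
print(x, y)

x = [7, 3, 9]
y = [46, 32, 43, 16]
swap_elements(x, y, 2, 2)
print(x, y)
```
[7, 3, 9] [46, 32, 43, 16]
[7, 3, 43] [46, 32, 9, 16]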